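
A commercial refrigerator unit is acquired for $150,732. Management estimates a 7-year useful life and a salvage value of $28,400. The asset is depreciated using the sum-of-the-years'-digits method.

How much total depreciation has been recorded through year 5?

Depreciable base = $150,732 − $28,400 = $122,332.
Sum of the years' digits = 7+6+5+4+3+2+1 = 28.
Year 1: $122,332 × 7/28 = $30,583. Book value $120,149.
Year 2: $122,332 × 6/28 = $26,214. Book value $93,935.
Year 3: $122,332 × 5/28 = $21,845. Book value $72,090.
Year 4: $122,332 × 4/28 = $17,476. Book value $54,614.
Year 5: $122,332 × 3/28 = $13,107. Book value $41,507.
Accumulated through year 5 = $150,732 − $41,507 = $109,225.

$109,225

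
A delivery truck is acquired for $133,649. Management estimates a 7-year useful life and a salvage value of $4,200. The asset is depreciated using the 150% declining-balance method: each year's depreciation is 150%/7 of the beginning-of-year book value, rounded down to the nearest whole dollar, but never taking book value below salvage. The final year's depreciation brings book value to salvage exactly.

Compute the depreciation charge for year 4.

Depreciable base = $133,649 − $4,200 = $129,449.
Year 1: ⌊$133,649 × 150%/7⌋ = $28,639. Book value $105,010.
Year 2: ⌊$105,010 × 150%/7⌋ = $22,502. Book value $82,508.
Year 3: ⌊$82,508 × 150%/7⌋ = $17,680. Book value $64,828.
Year 4: ⌊$64,828 × 150%/7⌋ = $13,891. Book value $50,937.

$13,891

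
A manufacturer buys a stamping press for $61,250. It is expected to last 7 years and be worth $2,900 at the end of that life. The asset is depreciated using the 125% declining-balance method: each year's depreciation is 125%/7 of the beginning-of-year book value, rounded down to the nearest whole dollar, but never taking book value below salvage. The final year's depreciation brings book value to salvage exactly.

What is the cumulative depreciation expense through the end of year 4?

$33,363

Depreciable base = $61,250 − $2,900 = $58,350.
Year 1: ⌊$61,250 × 125%/7⌋ = $10,937. Book value $50,313.
Year 2: ⌊$50,313 × 125%/7⌋ = $8,984. Book value $41,329.
Year 3: ⌊$41,329 × 125%/7⌋ = $7,380. Book value $33,949.
Year 4: ⌊$33,949 × 125%/7⌋ = $6,062. Book value $27,887.
Accumulated through year 4 = $61,250 − $27,887 = $33,363.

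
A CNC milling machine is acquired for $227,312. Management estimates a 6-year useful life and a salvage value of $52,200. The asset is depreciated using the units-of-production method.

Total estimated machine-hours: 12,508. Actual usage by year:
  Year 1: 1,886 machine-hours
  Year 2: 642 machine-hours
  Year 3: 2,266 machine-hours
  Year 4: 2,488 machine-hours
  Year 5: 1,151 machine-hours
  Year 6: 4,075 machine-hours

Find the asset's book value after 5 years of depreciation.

Depreciable base = $227,312 − $52,200 = $175,112.
Rate = $175,112 / 12,508 machine-hours = $14 per machine-hour.
Year 1: 1,886 × $14 = $26,404. Book value $200,908.
Year 2: 642 × $14 = $8,988. Book value $191,920.
Year 3: 2,266 × $14 = $31,724. Book value $160,196.
Year 4: 2,488 × $14 = $34,832. Book value $125,364.
Year 5: 1,151 × $14 = $16,114. Book value $109,250.

$109,250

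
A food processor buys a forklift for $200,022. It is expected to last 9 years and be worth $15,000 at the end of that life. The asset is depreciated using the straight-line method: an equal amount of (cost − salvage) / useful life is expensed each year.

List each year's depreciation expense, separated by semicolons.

Depreciable base = $200,022 − $15,000 = $185,022.
Annual expense = $185,022 / 9 = $20,558.
End of year 1: book value $179,464.
End of year 2: book value $158,906.
End of year 3: book value $138,348.
End of year 4: book value $117,790.
End of year 5: book value $97,232.
End of year 6: book value $76,674.
End of year 7: book value $56,116.
End of year 8: book value $35,558.
End of year 9: book value $15,000.

$20,558; $20,558; $20,558; $20,558; $20,558; $20,558; $20,558; $20,558; $20,558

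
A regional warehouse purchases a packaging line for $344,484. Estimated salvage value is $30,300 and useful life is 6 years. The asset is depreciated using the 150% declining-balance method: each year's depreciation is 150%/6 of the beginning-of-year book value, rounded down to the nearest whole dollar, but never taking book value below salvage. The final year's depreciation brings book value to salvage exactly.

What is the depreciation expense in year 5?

$27,249

Depreciable base = $344,484 − $30,300 = $314,184.
Year 1: ⌊$344,484 × 150%/6⌋ = $86,121. Book value $258,363.
Year 2: ⌊$258,363 × 150%/6⌋ = $64,590. Book value $193,773.
Year 3: ⌊$193,773 × 150%/6⌋ = $48,443. Book value $145,330.
Year 4: ⌊$145,330 × 150%/6⌋ = $36,332. Book value $108,998.
Year 5: ⌊$108,998 × 150%/6⌋ = $27,249. Book value $81,749.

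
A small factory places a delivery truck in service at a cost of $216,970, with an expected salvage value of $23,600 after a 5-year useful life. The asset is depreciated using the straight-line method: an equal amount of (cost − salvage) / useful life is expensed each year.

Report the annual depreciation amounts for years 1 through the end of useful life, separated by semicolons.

$38,674; $38,674; $38,674; $38,674; $38,674

Depreciable base = $216,970 − $23,600 = $193,370.
Annual expense = $193,370 / 5 = $38,674.
End of year 1: book value $178,296.
End of year 2: book value $139,622.
End of year 3: book value $100,948.
End of year 4: book value $62,274.
End of year 5: book value $23,600.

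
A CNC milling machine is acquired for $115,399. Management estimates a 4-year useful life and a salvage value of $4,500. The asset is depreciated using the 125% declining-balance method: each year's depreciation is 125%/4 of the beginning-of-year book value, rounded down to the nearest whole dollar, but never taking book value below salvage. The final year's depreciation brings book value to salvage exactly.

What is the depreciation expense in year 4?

Depreciable base = $115,399 − $4,500 = $110,899.
Year 1: ⌊$115,399 × 125%/4⌋ = $36,062. Book value $79,337.
Year 2: ⌊$79,337 × 125%/4⌋ = $24,792. Book value $54,545.
Year 3: ⌊$54,545 × 125%/4⌋ = $17,045. Book value $37,500.
Year 4 (final): $37,500 − $4,500 = $33,000. Book value $4,500.

$33,000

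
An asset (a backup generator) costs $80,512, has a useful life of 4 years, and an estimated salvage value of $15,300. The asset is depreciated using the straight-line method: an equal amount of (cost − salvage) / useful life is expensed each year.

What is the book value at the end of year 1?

Depreciable base = $80,512 − $15,300 = $65,212.
Annual expense = $65,212 / 4 = $16,303.
End of year 1: book value $64,209.

$64,209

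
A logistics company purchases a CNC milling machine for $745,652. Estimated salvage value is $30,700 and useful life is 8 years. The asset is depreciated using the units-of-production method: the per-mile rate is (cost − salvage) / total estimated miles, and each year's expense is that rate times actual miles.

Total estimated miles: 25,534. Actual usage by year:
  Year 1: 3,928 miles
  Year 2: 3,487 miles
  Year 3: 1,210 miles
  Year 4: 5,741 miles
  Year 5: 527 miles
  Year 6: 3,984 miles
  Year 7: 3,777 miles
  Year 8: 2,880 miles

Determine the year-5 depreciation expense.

$14,756

Depreciable base = $745,652 − $30,700 = $714,952.
Rate = $714,952 / 25,534 miles = $28 per mile.
Year 1: 3,928 × $28 = $109,984. Book value $635,668.
Year 2: 3,487 × $28 = $97,636. Book value $538,032.
Year 3: 1,210 × $28 = $33,880. Book value $504,152.
Year 4: 5,741 × $28 = $160,748. Book value $343,404.
Year 5: 527 × $28 = $14,756. Book value $328,648.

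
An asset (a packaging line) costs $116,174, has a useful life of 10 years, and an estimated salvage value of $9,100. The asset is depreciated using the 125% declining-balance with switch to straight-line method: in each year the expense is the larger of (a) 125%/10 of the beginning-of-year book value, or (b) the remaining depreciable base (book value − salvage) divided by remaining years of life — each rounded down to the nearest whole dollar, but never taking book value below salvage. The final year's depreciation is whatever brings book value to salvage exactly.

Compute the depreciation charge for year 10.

$9,819

Depreciable base = $116,174 − $9,100 = $107,074.
Year 1: DB = ⌊$116,174 × 125%/10⌋ = $14,521; SL = ⌊$107,074/10⌋ = $10,707 → take DB $14,521. Book value $101,653.
Year 2: DB = ⌊$101,653 × 125%/10⌋ = $12,706; SL = ⌊$92,553/9⌋ = $10,283 → take DB $12,706. Book value $88,947.
Year 3: DB = ⌊$88,947 × 125%/10⌋ = $11,118; SL = ⌊$79,847/8⌋ = $9,980 → take DB $11,118. Book value $77,829.
Year 4: DB = ⌊$77,829 × 125%/10⌋ = $9,728; SL = ⌊$68,729/7⌋ = $9,818 → take SL $9,818. Book value $68,011.
Year 5: DB = ⌊$68,011 × 125%/10⌋ = $8,501; SL = ⌊$58,911/6⌋ = $9,818 → take SL $9,818. Book value $58,193.
Year 6: DB = ⌊$58,193 × 125%/10⌋ = $7,274; SL = ⌊$49,093/5⌋ = $9,818 → take SL $9,818. Book value $48,375.
Year 7: DB = ⌊$48,375 × 125%/10⌋ = $6,046; SL = ⌊$39,275/4⌋ = $9,818 → take SL $9,818. Book value $38,557.
Year 8: DB = ⌊$38,557 × 125%/10⌋ = $4,819; SL = ⌊$29,457/3⌋ = $9,819 → take SL $9,819. Book value $28,738.
Year 9: DB = ⌊$28,738 × 125%/10⌋ = $3,592; SL = ⌊$19,638/2⌋ = $9,819 → take SL $9,819. Book value $18,919.
Year 10 (final): $18,919 − $9,100 = $9,819. Book value $9,100.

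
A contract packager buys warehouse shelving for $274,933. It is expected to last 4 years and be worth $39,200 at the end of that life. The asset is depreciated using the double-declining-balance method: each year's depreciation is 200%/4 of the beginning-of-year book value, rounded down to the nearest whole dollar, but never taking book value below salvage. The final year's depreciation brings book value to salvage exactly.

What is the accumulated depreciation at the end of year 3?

$235,733

Depreciable base = $274,933 − $39,200 = $235,733.
Year 1: ⌊$274,933 × 200%/4⌋ = $137,466. Book value $137,467.
Year 2: ⌊$137,467 × 200%/4⌋ = $68,733. Book value $68,734.
Year 3: ⌊$68,734 × 200%/4⌋ = $34,367, capped at $29,534. Book value $39,200.
Accumulated through year 3 = $274,933 − $39,200 = $235,733.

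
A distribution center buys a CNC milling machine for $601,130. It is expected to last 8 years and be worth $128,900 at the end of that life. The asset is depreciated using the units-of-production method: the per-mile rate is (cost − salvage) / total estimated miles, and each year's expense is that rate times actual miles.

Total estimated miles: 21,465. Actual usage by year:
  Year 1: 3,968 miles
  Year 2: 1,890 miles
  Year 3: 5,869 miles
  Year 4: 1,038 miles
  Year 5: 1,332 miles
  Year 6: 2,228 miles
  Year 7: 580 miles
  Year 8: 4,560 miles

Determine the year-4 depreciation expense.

$22,836

Depreciable base = $601,130 − $128,900 = $472,230.
Rate = $472,230 / 21,465 miles = $22 per mile.
Year 1: 3,968 × $22 = $87,296. Book value $513,834.
Year 2: 1,890 × $22 = $41,580. Book value $472,254.
Year 3: 5,869 × $22 = $129,118. Book value $343,136.
Year 4: 1,038 × $22 = $22,836. Book value $320,300.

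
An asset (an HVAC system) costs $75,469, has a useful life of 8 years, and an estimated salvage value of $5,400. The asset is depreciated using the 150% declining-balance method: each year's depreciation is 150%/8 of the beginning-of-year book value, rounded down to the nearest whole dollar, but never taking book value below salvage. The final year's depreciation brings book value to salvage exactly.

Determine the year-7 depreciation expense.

Depreciable base = $75,469 − $5,400 = $70,069.
Year 1: ⌊$75,469 × 150%/8⌋ = $14,150. Book value $61,319.
Year 2: ⌊$61,319 × 150%/8⌋ = $11,497. Book value $49,822.
Year 3: ⌊$49,822 × 150%/8⌋ = $9,341. Book value $40,481.
Year 4: ⌊$40,481 × 150%/8⌋ = $7,590. Book value $32,891.
Year 5: ⌊$32,891 × 150%/8⌋ = $6,167. Book value $26,724.
Year 6: ⌊$26,724 × 150%/8⌋ = $5,010. Book value $21,714.
Year 7: ⌊$21,714 × 150%/8⌋ = $4,071. Book value $17,643.

$4,071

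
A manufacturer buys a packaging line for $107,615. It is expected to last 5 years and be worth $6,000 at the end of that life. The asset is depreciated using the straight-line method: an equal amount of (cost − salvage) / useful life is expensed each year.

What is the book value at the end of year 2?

$66,969

Depreciable base = $107,615 − $6,000 = $101,615.
Annual expense = $101,615 / 5 = $20,323.
End of year 1: book value $87,292.
End of year 2: book value $66,969.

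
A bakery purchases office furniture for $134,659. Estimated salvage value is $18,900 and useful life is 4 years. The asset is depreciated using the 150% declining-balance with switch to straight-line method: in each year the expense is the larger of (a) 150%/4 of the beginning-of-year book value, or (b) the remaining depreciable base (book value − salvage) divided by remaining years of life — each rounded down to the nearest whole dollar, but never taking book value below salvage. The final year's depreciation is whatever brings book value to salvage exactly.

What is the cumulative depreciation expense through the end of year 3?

$101,782

Depreciable base = $134,659 − $18,900 = $115,759.
Year 1: DB = ⌊$134,659 × 150%/4⌋ = $50,497; SL = ⌊$115,759/4⌋ = $28,939 → take DB $50,497. Book value $84,162.
Year 2: DB = ⌊$84,162 × 150%/4⌋ = $31,560; SL = ⌊$65,262/3⌋ = $21,754 → take DB $31,560. Book value $52,602.
Year 3: DB = ⌊$52,602 × 150%/4⌋ = $19,725; SL = ⌊$33,702/2⌋ = $16,851 → take DB $19,725. Book value $32,877.
Accumulated through year 3 = $134,659 − $32,877 = $101,782.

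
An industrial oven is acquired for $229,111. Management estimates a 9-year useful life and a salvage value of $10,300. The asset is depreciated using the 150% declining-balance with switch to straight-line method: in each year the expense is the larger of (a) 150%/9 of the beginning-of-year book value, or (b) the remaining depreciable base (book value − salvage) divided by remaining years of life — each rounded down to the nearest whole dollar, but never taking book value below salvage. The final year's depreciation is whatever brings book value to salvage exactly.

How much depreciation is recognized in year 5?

Depreciable base = $229,111 − $10,300 = $218,811.
Year 1: DB = ⌊$229,111 × 150%/9⌋ = $38,185; SL = ⌊$218,811/9⌋ = $24,312 → take DB $38,185. Book value $190,926.
Year 2: DB = ⌊$190,926 × 150%/9⌋ = $31,821; SL = ⌊$180,626/8⌋ = $22,578 → take DB $31,821. Book value $159,105.
Year 3: DB = ⌊$159,105 × 150%/9⌋ = $26,517; SL = ⌊$148,805/7⌋ = $21,257 → take DB $26,517. Book value $132,588.
Year 4: DB = ⌊$132,588 × 150%/9⌋ = $22,098; SL = ⌊$122,288/6⌋ = $20,381 → take DB $22,098. Book value $110,490.
Year 5: DB = ⌊$110,490 × 150%/9⌋ = $18,415; SL = ⌊$100,190/5⌋ = $20,038 → take SL $20,038. Book value $90,452.

$20,038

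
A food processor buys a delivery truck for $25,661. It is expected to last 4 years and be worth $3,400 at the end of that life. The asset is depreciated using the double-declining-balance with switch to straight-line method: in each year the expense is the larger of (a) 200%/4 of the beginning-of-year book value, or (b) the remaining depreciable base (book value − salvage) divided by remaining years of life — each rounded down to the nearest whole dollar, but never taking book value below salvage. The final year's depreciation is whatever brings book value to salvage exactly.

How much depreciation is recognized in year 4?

$0

Depreciable base = $25,661 − $3,400 = $22,261.
Year 1: DB = ⌊$25,661 × 200%/4⌋ = $12,830; SL = ⌊$22,261/4⌋ = $5,565 → take DB $12,830. Book value $12,831.
Year 2: DB = ⌊$12,831 × 200%/4⌋ = $6,415; SL = ⌊$9,431/3⌋ = $3,143 → take DB $6,415. Book value $6,416.
Year 3: DB = ⌊$6,416 × 200%/4⌋ = $3,208; SL = ⌊$3,016/2⌋ = $1,508 → take DB $3,208, capped at $3,016. Book value $3,400.
Year 4 (final): $3,400 − $3,400 = $0. Book value $3,400.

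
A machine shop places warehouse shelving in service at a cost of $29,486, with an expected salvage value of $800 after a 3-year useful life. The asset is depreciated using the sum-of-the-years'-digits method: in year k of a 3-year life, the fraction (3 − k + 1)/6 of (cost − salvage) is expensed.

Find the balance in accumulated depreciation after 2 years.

Depreciable base = $29,486 − $800 = $28,686.
Sum of the years' digits = 3+2+1 = 6.
Year 1: $28,686 × 3/6 = $14,343. Book value $15,143.
Year 2: $28,686 × 2/6 = $9,562. Book value $5,581.
Accumulated through year 2 = $29,486 − $5,581 = $23,905.

$23,905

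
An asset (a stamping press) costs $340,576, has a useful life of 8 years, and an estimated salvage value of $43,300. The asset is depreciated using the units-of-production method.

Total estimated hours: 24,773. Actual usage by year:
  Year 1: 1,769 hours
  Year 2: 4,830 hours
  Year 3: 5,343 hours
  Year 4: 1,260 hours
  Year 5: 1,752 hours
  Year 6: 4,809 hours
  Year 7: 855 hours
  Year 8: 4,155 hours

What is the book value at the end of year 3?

Depreciable base = $340,576 − $43,300 = $297,276.
Rate = $297,276 / 24,773 hours = $12 per hour.
Year 1: 1,769 × $12 = $21,228. Book value $319,348.
Year 2: 4,830 × $12 = $57,960. Book value $261,388.
Year 3: 5,343 × $12 = $64,116. Book value $197,272.

$197,272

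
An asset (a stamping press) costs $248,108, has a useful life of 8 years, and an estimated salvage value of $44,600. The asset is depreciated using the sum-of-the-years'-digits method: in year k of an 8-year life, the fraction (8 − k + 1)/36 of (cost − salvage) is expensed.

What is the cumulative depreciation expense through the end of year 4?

$146,978

Depreciable base = $248,108 − $44,600 = $203,508.
Sum of the years' digits = 8+7+6+5+4+3+2+1 = 36.
Year 1: $203,508 × 8/36 = $45,224. Book value $202,884.
Year 2: $203,508 × 7/36 = $39,571. Book value $163,313.
Year 3: $203,508 × 6/36 = $33,918. Book value $129,395.
Year 4: $203,508 × 5/36 = $28,265. Book value $101,130.
Accumulated through year 4 = $248,108 − $101,130 = $146,978.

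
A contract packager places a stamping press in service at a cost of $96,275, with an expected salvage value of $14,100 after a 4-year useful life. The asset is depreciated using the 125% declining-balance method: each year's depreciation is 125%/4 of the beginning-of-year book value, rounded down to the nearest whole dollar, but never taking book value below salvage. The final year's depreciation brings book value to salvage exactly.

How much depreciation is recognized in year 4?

Depreciable base = $96,275 − $14,100 = $82,175.
Year 1: ⌊$96,275 × 125%/4⌋ = $30,085. Book value $66,190.
Year 2: ⌊$66,190 × 125%/4⌋ = $20,684. Book value $45,506.
Year 3: ⌊$45,506 × 125%/4⌋ = $14,220. Book value $31,286.
Year 4 (final): $31,286 − $14,100 = $17,186. Book value $14,100.

$17,186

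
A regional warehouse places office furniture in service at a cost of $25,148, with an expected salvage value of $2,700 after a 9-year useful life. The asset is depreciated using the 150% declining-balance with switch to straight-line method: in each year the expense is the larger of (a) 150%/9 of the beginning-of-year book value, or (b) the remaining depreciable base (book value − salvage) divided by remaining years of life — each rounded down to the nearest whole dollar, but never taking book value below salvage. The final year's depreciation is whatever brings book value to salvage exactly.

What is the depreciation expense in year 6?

$1,852

Depreciable base = $25,148 − $2,700 = $22,448.
Year 1: DB = ⌊$25,148 × 150%/9⌋ = $4,191; SL = ⌊$22,448/9⌋ = $2,494 → take DB $4,191. Book value $20,957.
Year 2: DB = ⌊$20,957 × 150%/9⌋ = $3,492; SL = ⌊$18,257/8⌋ = $2,282 → take DB $3,492. Book value $17,465.
Year 3: DB = ⌊$17,465 × 150%/9⌋ = $2,910; SL = ⌊$14,765/7⌋ = $2,109 → take DB $2,910. Book value $14,555.
Year 4: DB = ⌊$14,555 × 150%/9⌋ = $2,425; SL = ⌊$11,855/6⌋ = $1,975 → take DB $2,425. Book value $12,130.
Year 5: DB = ⌊$12,130 × 150%/9⌋ = $2,021; SL = ⌊$9,430/5⌋ = $1,886 → take DB $2,021. Book value $10,109.
Year 6: DB = ⌊$10,109 × 150%/9⌋ = $1,684; SL = ⌊$7,409/4⌋ = $1,852 → take SL $1,852. Book value $8,257.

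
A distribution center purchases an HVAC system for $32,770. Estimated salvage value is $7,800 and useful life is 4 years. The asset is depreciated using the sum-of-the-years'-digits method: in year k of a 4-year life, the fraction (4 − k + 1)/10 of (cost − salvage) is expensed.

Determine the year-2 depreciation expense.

$7,491

Depreciable base = $32,770 − $7,800 = $24,970.
Sum of the years' digits = 4+3+2+1 = 10.
Year 1: $24,970 × 4/10 = $9,988. Book value $22,782.
Year 2: $24,970 × 3/10 = $7,491. Book value $15,291.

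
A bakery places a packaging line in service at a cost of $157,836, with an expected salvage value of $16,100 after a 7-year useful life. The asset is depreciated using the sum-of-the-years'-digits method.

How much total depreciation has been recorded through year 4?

Depreciable base = $157,836 − $16,100 = $141,736.
Sum of the years' digits = 7+6+5+4+3+2+1 = 28.
Year 1: $141,736 × 7/28 = $35,434. Book value $122,402.
Year 2: $141,736 × 6/28 = $30,372. Book value $92,030.
Year 3: $141,736 × 5/28 = $25,310. Book value $66,720.
Year 4: $141,736 × 4/28 = $20,248. Book value $46,472.
Accumulated through year 4 = $157,836 − $46,472 = $111,364.

$111,364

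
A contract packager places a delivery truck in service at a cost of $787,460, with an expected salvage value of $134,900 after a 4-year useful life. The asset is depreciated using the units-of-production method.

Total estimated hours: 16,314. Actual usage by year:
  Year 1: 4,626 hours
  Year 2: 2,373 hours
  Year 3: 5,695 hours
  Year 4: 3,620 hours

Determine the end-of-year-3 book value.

$279,700

Depreciable base = $787,460 − $134,900 = $652,560.
Rate = $652,560 / 16,314 hours = $40 per hour.
Year 1: 4,626 × $40 = $185,040. Book value $602,420.
Year 2: 2,373 × $40 = $94,920. Book value $507,500.
Year 3: 5,695 × $40 = $227,800. Book value $279,700.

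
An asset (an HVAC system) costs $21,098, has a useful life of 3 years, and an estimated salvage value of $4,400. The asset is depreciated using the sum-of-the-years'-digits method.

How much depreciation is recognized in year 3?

$2,783

Depreciable base = $21,098 − $4,400 = $16,698.
Sum of the years' digits = 3+2+1 = 6.
Year 1: $16,698 × 3/6 = $8,349. Book value $12,749.
Year 2: $16,698 × 2/6 = $5,566. Book value $7,183.
Year 3: $16,698 × 1/6 = $2,783. Book value $4,400.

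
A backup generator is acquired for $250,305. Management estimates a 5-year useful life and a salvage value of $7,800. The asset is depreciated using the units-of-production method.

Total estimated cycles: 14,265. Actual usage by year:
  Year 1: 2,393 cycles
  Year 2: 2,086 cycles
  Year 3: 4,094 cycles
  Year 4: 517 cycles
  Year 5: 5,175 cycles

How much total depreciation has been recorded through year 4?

$154,530

Depreciable base = $250,305 − $7,800 = $242,505.
Rate = $242,505 / 14,265 cycles = $17 per cycle.
Year 1: 2,393 × $17 = $40,681. Book value $209,624.
Year 2: 2,086 × $17 = $35,462. Book value $174,162.
Year 3: 4,094 × $17 = $69,598. Book value $104,564.
Year 4: 517 × $17 = $8,789. Book value $95,775.
Accumulated through year 4 = $250,305 − $95,775 = $154,530.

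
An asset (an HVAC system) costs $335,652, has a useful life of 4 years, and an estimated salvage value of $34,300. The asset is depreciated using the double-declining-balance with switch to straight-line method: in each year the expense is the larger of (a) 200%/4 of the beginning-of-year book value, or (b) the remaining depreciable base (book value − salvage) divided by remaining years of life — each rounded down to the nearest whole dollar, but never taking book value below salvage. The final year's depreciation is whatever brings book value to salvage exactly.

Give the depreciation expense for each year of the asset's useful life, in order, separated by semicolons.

Depreciable base = $335,652 − $34,300 = $301,352.
Year 1: DB = ⌊$335,652 × 200%/4⌋ = $167,826; SL = ⌊$301,352/4⌋ = $75,338 → take DB $167,826. Book value $167,826.
Year 2: DB = ⌊$167,826 × 200%/4⌋ = $83,913; SL = ⌊$133,526/3⌋ = $44,508 → take DB $83,913. Book value $83,913.
Year 3: DB = ⌊$83,913 × 200%/4⌋ = $41,956; SL = ⌊$49,613/2⌋ = $24,806 → take DB $41,956. Book value $41,957.
Year 4 (final): $41,957 − $34,300 = $7,657. Book value $34,300.

$167,826; $83,913; $41,956; $7,657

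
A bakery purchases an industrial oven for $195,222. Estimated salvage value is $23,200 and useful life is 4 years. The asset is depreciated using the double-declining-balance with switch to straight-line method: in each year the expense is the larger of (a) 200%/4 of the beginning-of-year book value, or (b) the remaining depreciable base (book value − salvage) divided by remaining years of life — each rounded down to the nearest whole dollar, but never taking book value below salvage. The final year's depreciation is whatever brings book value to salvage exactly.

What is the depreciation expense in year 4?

Depreciable base = $195,222 − $23,200 = $172,022.
Year 1: DB = ⌊$195,222 × 200%/4⌋ = $97,611; SL = ⌊$172,022/4⌋ = $43,005 → take DB $97,611. Book value $97,611.
Year 2: DB = ⌊$97,611 × 200%/4⌋ = $48,805; SL = ⌊$74,411/3⌋ = $24,803 → take DB $48,805. Book value $48,806.
Year 3: DB = ⌊$48,806 × 200%/4⌋ = $24,403; SL = ⌊$25,606/2⌋ = $12,803 → take DB $24,403. Book value $24,403.
Year 4 (final): $24,403 − $23,200 = $1,203. Book value $23,200.

$1,203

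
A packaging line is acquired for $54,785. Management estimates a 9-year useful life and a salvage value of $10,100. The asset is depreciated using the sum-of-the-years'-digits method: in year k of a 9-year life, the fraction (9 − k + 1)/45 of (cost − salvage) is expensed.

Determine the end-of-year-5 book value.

$20,030

Depreciable base = $54,785 − $10,100 = $44,685.
Sum of the years' digits = 9+8+7+6+5+4+3+2+1 = 45.
Year 1: $44,685 × 9/45 = $8,937. Book value $45,848.
Year 2: $44,685 × 8/45 = $7,944. Book value $37,904.
Year 3: $44,685 × 7/45 = $6,951. Book value $30,953.
Year 4: $44,685 × 6/45 = $5,958. Book value $24,995.
Year 5: $44,685 × 5/45 = $4,965. Book value $20,030.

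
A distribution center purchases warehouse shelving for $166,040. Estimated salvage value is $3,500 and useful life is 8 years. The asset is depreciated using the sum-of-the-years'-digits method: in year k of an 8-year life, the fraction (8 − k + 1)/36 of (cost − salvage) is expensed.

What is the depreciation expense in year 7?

$9,030

Depreciable base = $166,040 − $3,500 = $162,540.
Sum of the years' digits = 8+7+6+5+4+3+2+1 = 36.
Year 1: $162,540 × 8/36 = $36,120. Book value $129,920.
Year 2: $162,540 × 7/36 = $31,605. Book value $98,315.
Year 3: $162,540 × 6/36 = $27,090. Book value $71,225.
Year 4: $162,540 × 5/36 = $22,575. Book value $48,650.
Year 5: $162,540 × 4/36 = $18,060. Book value $30,590.
Year 6: $162,540 × 3/36 = $13,545. Book value $17,045.
Year 7: $162,540 × 2/36 = $9,030. Book value $8,015.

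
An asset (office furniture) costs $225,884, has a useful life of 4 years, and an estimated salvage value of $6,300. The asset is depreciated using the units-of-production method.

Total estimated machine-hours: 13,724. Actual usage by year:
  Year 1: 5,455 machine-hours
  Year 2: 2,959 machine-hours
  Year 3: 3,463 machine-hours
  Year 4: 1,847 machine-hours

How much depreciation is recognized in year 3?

$55,408

Depreciable base = $225,884 − $6,300 = $219,584.
Rate = $219,584 / 13,724 machine-hours = $16 per machine-hour.
Year 1: 5,455 × $16 = $87,280. Book value $138,604.
Year 2: 2,959 × $16 = $47,344. Book value $91,260.
Year 3: 3,463 × $16 = $55,408. Book value $35,852.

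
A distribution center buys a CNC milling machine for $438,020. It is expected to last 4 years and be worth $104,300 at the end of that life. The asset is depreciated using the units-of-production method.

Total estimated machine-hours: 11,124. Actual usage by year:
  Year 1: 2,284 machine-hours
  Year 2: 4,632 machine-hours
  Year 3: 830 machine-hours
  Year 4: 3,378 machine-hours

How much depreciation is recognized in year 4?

$101,340

Depreciable base = $438,020 − $104,300 = $333,720.
Rate = $333,720 / 11,124 machine-hours = $30 per machine-hour.
Year 1: 2,284 × $30 = $68,520. Book value $369,500.
Year 2: 4,632 × $30 = $138,960. Book value $230,540.
Year 3: 830 × $30 = $24,900. Book value $205,640.
Year 4: 3,378 × $30 = $101,340. Book value $104,300.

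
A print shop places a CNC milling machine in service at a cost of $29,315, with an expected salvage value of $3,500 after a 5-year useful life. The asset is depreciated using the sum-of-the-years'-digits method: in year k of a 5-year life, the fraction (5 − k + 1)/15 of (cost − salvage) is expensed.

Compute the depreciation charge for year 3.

$5,163

Depreciable base = $29,315 − $3,500 = $25,815.
Sum of the years' digits = 5+4+3+2+1 = 15.
Year 1: $25,815 × 5/15 = $8,605. Book value $20,710.
Year 2: $25,815 × 4/15 = $6,884. Book value $13,826.
Year 3: $25,815 × 3/15 = $5,163. Book value $8,663.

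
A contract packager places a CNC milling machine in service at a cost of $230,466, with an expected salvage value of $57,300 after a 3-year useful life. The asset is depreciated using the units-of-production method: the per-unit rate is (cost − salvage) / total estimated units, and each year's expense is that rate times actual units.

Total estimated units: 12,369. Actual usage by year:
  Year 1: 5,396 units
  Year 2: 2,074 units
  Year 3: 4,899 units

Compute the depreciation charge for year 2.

Depreciable base = $230,466 − $57,300 = $173,166.
Rate = $173,166 / 12,369 units = $14 per unit.
Year 1: 5,396 × $14 = $75,544. Book value $154,922.
Year 2: 2,074 × $14 = $29,036. Book value $125,886.

$29,036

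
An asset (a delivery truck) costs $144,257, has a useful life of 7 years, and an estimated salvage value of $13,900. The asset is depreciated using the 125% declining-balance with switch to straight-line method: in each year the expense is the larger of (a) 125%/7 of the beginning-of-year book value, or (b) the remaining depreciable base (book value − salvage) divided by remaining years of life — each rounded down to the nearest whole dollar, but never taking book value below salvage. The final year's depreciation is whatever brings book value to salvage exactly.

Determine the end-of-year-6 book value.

Depreciable base = $144,257 − $13,900 = $130,357.
Year 1: DB = ⌊$144,257 × 125%/7⌋ = $25,760; SL = ⌊$130,357/7⌋ = $18,622 → take DB $25,760. Book value $118,497.
Year 2: DB = ⌊$118,497 × 125%/7⌋ = $21,160; SL = ⌊$104,597/6⌋ = $17,432 → take DB $21,160. Book value $97,337.
Year 3: DB = ⌊$97,337 × 125%/7⌋ = $17,381; SL = ⌊$83,437/5⌋ = $16,687 → take DB $17,381. Book value $79,956.
Year 4: DB = ⌊$79,956 × 125%/7⌋ = $14,277; SL = ⌊$66,056/4⌋ = $16,514 → take SL $16,514. Book value $63,442.
Year 5: DB = ⌊$63,442 × 125%/7⌋ = $11,328; SL = ⌊$49,542/3⌋ = $16,514 → take SL $16,514. Book value $46,928.
Year 6: DB = ⌊$46,928 × 125%/7⌋ = $8,380; SL = ⌊$33,028/2⌋ = $16,514 → take SL $16,514. Book value $30,414.

$30,414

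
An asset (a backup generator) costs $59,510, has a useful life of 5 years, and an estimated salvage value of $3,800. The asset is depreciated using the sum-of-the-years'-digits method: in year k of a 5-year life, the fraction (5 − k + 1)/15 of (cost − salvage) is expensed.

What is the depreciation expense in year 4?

$7,428

Depreciable base = $59,510 − $3,800 = $55,710.
Sum of the years' digits = 5+4+3+2+1 = 15.
Year 1: $55,710 × 5/15 = $18,570. Book value $40,940.
Year 2: $55,710 × 4/15 = $14,856. Book value $26,084.
Year 3: $55,710 × 3/15 = $11,142. Book value $14,942.
Year 4: $55,710 × 2/15 = $7,428. Book value $7,514.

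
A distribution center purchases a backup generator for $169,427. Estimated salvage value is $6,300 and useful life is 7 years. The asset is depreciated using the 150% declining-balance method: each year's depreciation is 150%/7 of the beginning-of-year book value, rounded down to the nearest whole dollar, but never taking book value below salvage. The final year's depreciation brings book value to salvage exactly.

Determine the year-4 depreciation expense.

$17,610

Depreciable base = $169,427 − $6,300 = $163,127.
Year 1: ⌊$169,427 × 150%/7⌋ = $36,305. Book value $133,122.
Year 2: ⌊$133,122 × 150%/7⌋ = $28,526. Book value $104,596.
Year 3: ⌊$104,596 × 150%/7⌋ = $22,413. Book value $82,183.
Year 4: ⌊$82,183 × 150%/7⌋ = $17,610. Book value $64,573.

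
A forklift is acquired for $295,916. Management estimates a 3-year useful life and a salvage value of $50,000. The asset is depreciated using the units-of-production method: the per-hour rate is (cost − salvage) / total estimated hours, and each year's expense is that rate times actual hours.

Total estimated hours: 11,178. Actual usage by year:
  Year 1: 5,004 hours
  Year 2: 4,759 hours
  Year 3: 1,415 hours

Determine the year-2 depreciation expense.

$104,698

Depreciable base = $295,916 − $50,000 = $245,916.
Rate = $245,916 / 11,178 hours = $22 per hour.
Year 1: 5,004 × $22 = $110,088. Book value $185,828.
Year 2: 4,759 × $22 = $104,698. Book value $81,130.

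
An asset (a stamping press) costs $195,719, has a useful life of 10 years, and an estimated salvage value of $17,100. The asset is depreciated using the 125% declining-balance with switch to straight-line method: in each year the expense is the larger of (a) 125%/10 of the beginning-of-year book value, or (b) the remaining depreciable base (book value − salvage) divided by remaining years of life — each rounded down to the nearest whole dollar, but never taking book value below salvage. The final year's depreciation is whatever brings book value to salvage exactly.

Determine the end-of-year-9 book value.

Depreciable base = $195,719 − $17,100 = $178,619.
Year 1: DB = ⌊$195,719 × 125%/10⌋ = $24,464; SL = ⌊$178,619/10⌋ = $17,861 → take DB $24,464. Book value $171,255.
Year 2: DB = ⌊$171,255 × 125%/10⌋ = $21,406; SL = ⌊$154,155/9⌋ = $17,128 → take DB $21,406. Book value $149,849.
Year 3: DB = ⌊$149,849 × 125%/10⌋ = $18,731; SL = ⌊$132,749/8⌋ = $16,593 → take DB $18,731. Book value $131,118.
Year 4: DB = ⌊$131,118 × 125%/10⌋ = $16,389; SL = ⌊$114,018/7⌋ = $16,288 → take DB $16,389. Book value $114,729.
Year 5: DB = ⌊$114,729 × 125%/10⌋ = $14,341; SL = ⌊$97,629/6⌋ = $16,271 → take SL $16,271. Book value $98,458.
Year 6: DB = ⌊$98,458 × 125%/10⌋ = $12,307; SL = ⌊$81,358/5⌋ = $16,271 → take SL $16,271. Book value $82,187.
Year 7: DB = ⌊$82,187 × 125%/10⌋ = $10,273; SL = ⌊$65,087/4⌋ = $16,271 → take SL $16,271. Book value $65,916.
Year 8: DB = ⌊$65,916 × 125%/10⌋ = $8,239; SL = ⌊$48,816/3⌋ = $16,272 → take SL $16,272. Book value $49,644.
Year 9: DB = ⌊$49,644 × 125%/10⌋ = $6,205; SL = ⌊$32,544/2⌋ = $16,272 → take SL $16,272. Book value $33,372.

$33,372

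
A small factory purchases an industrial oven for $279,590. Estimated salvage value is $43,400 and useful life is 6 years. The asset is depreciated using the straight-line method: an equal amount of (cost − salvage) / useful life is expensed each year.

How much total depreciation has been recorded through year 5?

Depreciable base = $279,590 − $43,400 = $236,190.
Annual expense = $236,190 / 6 = $39,365.
End of year 1: book value $240,225.
End of year 2: book value $200,860.
End of year 3: book value $161,495.
End of year 4: book value $122,130.
End of year 5: book value $82,765.
Accumulated through year 5 = $279,590 − $82,765 = $196,825.

$196,825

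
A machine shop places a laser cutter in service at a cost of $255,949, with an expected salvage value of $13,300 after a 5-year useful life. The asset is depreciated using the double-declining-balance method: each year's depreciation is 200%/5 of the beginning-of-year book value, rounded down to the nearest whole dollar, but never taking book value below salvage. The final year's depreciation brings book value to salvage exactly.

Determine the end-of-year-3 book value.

$55,286

Depreciable base = $255,949 − $13,300 = $242,649.
Year 1: ⌊$255,949 × 200%/5⌋ = $102,379. Book value $153,570.
Year 2: ⌊$153,570 × 200%/5⌋ = $61,428. Book value $92,142.
Year 3: ⌊$92,142 × 200%/5⌋ = $36,856. Book value $55,286.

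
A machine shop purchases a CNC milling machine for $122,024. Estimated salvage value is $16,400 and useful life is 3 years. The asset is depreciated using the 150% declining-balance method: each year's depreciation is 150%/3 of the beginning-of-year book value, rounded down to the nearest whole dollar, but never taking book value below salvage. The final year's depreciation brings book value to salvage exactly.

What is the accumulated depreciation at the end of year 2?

$91,518

Depreciable base = $122,024 − $16,400 = $105,624.
Year 1: ⌊$122,024 × 150%/3⌋ = $61,012. Book value $61,012.
Year 2: ⌊$61,012 × 150%/3⌋ = $30,506. Book value $30,506.
Accumulated through year 2 = $122,024 − $30,506 = $91,518.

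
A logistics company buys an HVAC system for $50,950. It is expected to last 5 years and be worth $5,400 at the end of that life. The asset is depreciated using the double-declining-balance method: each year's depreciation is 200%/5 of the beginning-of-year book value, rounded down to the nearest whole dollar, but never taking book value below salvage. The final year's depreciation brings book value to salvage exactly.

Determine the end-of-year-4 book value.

Depreciable base = $50,950 − $5,400 = $45,550.
Year 1: ⌊$50,950 × 200%/5⌋ = $20,380. Book value $30,570.
Year 2: ⌊$30,570 × 200%/5⌋ = $12,228. Book value $18,342.
Year 3: ⌊$18,342 × 200%/5⌋ = $7,336. Book value $11,006.
Year 4: ⌊$11,006 × 200%/5⌋ = $4,402. Book value $6,604.

$6,604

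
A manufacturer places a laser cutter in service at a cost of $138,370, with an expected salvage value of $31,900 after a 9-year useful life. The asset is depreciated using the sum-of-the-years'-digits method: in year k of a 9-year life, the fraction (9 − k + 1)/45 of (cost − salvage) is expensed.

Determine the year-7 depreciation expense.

$7,098

Depreciable base = $138,370 − $31,900 = $106,470.
Sum of the years' digits = 9+8+7+6+5+4+3+2+1 = 45.
Year 1: $106,470 × 9/45 = $21,294. Book value $117,076.
Year 2: $106,470 × 8/45 = $18,928. Book value $98,148.
Year 3: $106,470 × 7/45 = $16,562. Book value $81,586.
Year 4: $106,470 × 6/45 = $14,196. Book value $67,390.
Year 5: $106,470 × 5/45 = $11,830. Book value $55,560.
Year 6: $106,470 × 4/45 = $9,464. Book value $46,096.
Year 7: $106,470 × 3/45 = $7,098. Book value $38,998.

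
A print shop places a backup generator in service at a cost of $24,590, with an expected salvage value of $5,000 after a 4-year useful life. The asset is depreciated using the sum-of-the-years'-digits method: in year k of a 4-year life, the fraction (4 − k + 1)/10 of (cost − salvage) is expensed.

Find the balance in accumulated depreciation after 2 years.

Depreciable base = $24,590 − $5,000 = $19,590.
Sum of the years' digits = 4+3+2+1 = 10.
Year 1: $19,590 × 4/10 = $7,836. Book value $16,754.
Year 2: $19,590 × 3/10 = $5,877. Book value $10,877.
Accumulated through year 2 = $24,590 − $10,877 = $13,713.

$13,713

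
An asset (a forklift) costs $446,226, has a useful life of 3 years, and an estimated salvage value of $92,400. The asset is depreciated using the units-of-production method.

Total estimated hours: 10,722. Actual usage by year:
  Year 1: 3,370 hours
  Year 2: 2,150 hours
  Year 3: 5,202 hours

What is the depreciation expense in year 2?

$70,950

Depreciable base = $446,226 − $92,400 = $353,826.
Rate = $353,826 / 10,722 hours = $33 per hour.
Year 1: 3,370 × $33 = $111,210. Book value $335,016.
Year 2: 2,150 × $33 = $70,950. Book value $264,066.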